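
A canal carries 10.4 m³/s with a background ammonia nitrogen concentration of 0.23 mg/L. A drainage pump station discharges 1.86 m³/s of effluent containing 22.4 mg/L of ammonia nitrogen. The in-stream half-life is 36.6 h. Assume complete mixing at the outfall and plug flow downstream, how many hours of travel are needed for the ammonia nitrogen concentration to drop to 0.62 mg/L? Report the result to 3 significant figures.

92.8 h

Mass balance: C = (10.40·0.2300 + 1.860·22.40) / 12.26 = 44.06/12.26 = 3.593 mg/L.
Half-life 36.6 h → k = ln 2 / 36.6 = 0.01894 h⁻¹ = 0.4545 d⁻¹.
3.593·exp(−k·t) = 0.62 → t = ln(3.593/0.62)/k = 334000 s = 92.78 h.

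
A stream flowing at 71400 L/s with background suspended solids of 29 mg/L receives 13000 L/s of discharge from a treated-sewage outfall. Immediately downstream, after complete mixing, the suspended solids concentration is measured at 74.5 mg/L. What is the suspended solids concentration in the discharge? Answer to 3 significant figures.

Mass balance: 71400·29.00 + 13000·Cₑ = 84400·74.50
→ Cₑ = (84400·74.50 − 71400·29.00) / 13000 = 324.4 mg/L.

324 mg/L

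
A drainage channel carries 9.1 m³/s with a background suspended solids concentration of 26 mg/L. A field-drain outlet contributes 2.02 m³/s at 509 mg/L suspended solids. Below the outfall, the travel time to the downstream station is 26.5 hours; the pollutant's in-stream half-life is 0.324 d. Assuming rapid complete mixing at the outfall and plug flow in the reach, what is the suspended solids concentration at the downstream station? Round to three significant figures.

10.7 mg/L

After mixing, C = (9.100·26.00 + 2.020·509.0) / 11.12 = 1265/11.12 = 113.7 mg/L.
Half-life 0.324 d → k = ln 2 / 0.324 = 2.139 d⁻¹.
Decay over the reach: 113.7·exp(−kt) = 113.7·0.09421 = 10.72 mg/L.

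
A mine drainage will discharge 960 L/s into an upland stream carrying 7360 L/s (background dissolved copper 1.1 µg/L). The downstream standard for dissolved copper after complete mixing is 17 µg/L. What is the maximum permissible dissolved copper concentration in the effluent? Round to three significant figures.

139 µg/L

At the limit, (Qr·Cr + Qe·Cₑ)/(Qr + Qe) = 17:
Cₑ = (8320·17 − 7360·1.100) / 960.0 = 138.9 µg/L.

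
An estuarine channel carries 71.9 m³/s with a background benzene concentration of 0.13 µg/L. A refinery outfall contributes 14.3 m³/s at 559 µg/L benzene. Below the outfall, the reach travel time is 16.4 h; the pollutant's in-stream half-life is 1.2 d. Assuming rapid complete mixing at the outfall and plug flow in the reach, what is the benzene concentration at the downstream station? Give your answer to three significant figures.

Mass balance: C = (71.90·0.1300 + 14.30·559.0) / 86.20 = 8003/86.20 = 92.84 µg/L.
Half-life 1.2 d → k = ln 2 / 1.2 = 0.5776 d⁻¹.
Applying C = C₀e^(−kt): 92.84 × 0.6739 = 62.56 µg/L.

62.6 µg/L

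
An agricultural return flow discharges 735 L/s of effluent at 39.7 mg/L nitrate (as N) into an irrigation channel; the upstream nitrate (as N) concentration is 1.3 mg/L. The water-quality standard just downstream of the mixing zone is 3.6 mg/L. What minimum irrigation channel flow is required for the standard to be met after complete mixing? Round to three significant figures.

11500 L/s

Set C_mix = 3.6: (Q·1.300 + 735.0·39.70) / (Q + 735.0) = 3.6
→ Q = 735.0·(39.70 − 3.6)/(3.6 − 1.300) = 11540 L/s.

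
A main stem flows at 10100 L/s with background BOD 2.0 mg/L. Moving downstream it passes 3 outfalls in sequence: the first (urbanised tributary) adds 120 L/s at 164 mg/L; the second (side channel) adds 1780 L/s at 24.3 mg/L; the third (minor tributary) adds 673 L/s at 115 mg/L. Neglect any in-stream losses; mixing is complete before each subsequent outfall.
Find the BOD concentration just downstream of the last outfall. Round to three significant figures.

Outfall 1: combined Q = 10220 L/s; C = (10100·2.000 + 120.0·164.0)/10220 = 3.902 mg/L.
Outfall 2: combined Q = 12000 L/s; C = (10220·3.902 + 1780·24.30)/12000 = 6.928 mg/L.
Outfall 3: combined Q = 12670 L/s; C = (12000·6.928 + 673.0·115.0)/12670 = 12.67 mg/L.

12.7 mg/L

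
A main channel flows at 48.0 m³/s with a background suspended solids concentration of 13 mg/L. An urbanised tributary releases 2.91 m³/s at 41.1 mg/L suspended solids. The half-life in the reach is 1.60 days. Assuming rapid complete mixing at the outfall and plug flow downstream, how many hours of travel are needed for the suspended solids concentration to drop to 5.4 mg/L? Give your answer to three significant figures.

55.1 h

After mixing, C = (48.00·13.00 + 2.910·41.10) / 50.91 = 743.6/50.91 = 14.61 mg/L.
Half-life 1.60 d → k = ln 2 / 1.60 = 0.4332 d⁻¹.
14.61·exp(−k·t) = 5.4 → t = ln(14.61/5.4)/k = 198500 s = 55.13 h.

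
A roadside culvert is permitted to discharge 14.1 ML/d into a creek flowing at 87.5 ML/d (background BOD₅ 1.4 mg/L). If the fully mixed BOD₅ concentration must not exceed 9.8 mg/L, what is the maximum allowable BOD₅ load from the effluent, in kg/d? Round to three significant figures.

873 kg/d

Mass balance at the limit: 87.50·1.400 + 14.10·Cₑ = 101.6·9.8 → Cₑ = 61.93 mg/L.
14.10 ML/d = 0.1632 m³/s. Load = 0.1632 m³/s × 61.93 g/m³ × 86 400 s/d = 873.2 kg/d.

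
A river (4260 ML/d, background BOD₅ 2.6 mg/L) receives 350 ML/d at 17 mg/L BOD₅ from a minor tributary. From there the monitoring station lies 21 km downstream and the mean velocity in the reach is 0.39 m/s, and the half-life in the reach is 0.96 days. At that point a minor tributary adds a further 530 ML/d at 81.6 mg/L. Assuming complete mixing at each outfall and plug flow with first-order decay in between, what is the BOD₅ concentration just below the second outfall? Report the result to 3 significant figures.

10.5 mg/L

Conservation of mass: C = (4260·2.600 + 350.0·17.00) / 4610 = 17030/4610 = 3.693 mg/L; combined flow 4610 ML/d.
Travel time t = 21·1000 / 0.39 = 53850 s = 14.96 h.
Half-life 0.96 d → k = ln 2 / 0.96 = 0.7220 d⁻¹.
After decay, C = 3.693 × e^(−kt) = 3.693 × 0.6376 = 2.355 mg/L.
At the second outfall, C = (4610·2.355 + 530.0·81.60) / (4610 + 530.0) = 10.53 mg/L.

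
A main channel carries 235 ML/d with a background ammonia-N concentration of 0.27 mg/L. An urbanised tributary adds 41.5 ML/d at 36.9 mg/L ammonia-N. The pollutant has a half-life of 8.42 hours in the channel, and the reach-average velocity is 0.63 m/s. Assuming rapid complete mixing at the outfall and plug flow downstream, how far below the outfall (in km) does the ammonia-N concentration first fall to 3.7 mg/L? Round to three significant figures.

Mixed concentration C = ΣQC/ΣQ = (235.0·0.2700 + 41.50·36.90) / 276.5 = 1595/276.5 = 5.768 mg/L.
Half-life 8.42 h → k = ln 2 / 8.42 = 0.08232 h⁻¹ = 1.976 d⁻¹.
Set 5.768·exp(−k·t) = 3.7 → t = ln(5.768/3.7)/k = 19410 s = 5.393 h.
Distance = v·t = 0.63·19410 = 12230 m = 12.23 km.

12.2 km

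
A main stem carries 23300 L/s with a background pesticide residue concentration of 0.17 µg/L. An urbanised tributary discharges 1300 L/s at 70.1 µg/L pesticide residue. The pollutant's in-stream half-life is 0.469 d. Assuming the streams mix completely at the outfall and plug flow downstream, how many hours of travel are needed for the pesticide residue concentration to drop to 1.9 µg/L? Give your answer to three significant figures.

11.5 h

Mass balance: C = (23300·0.1700 + 1300·70.10) / 24600 = 95090/24600 = 3.865 µg/L.
Half-life 0.469 d → k = ln 2 / 0.469 = 1.478 d⁻¹.
3.865·exp(−k·t) = 1.9 → t = ln(3.865/1.9)/k = 41520 s = 11.53 h.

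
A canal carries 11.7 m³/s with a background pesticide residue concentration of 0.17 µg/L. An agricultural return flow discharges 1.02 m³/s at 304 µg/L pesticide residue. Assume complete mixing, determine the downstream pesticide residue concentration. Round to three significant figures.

24.5 µg/L

After mixing, C = (11.70·0.1700 + 1.020·304.0) / 12.72 = 312.1/12.72 = 24.53 µg/L.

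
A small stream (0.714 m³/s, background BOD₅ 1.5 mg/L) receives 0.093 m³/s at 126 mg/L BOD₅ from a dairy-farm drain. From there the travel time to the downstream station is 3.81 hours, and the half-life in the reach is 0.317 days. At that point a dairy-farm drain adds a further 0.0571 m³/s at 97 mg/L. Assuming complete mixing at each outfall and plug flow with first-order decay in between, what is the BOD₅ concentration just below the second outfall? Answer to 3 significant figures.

16.9 mg/L

Mixed concentration C = ΣQC/ΣQ = (0.7140·1.500 + 0.09300·126.0) / 0.8070 = 12.79/0.8070 = 15.85 mg/L; combined flow 0.8070 m³/s.
Half-life 0.317 d → k = ln 2 / 0.317 = 2.187 d⁻¹.
Decay over the reach: 15.85·exp(−kt) = 15.85·0.7067 = 11.20 mg/L.
At the second outfall, C = (0.8070·11.20 + 0.05710·97.00) / (0.8070 + 0.05710) = 16.87 mg/L.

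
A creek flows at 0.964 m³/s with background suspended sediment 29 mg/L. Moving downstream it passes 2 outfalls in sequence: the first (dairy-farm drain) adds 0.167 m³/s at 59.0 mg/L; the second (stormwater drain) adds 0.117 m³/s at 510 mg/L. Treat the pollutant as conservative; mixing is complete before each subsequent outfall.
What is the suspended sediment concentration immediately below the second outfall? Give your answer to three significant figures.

After outfall 1: Q = 0.9640 + 0.1670 = 1.131 m³/s; C = (0.9640·29.00 + 0.1670·59.00)/1.131 = 33.43 mg/L.
After outfall 2: Q = 1.131 + 0.1170 = 1.248 m³/s; C = (1.131·33.43 + 0.1170·510.0)/1.248 = 78.11 mg/L.

78.1 mg/L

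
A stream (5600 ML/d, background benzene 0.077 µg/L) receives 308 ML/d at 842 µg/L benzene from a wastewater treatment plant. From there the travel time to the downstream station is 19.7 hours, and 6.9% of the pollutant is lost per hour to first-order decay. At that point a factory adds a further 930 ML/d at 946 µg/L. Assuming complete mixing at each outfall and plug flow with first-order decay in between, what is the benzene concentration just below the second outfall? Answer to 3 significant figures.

138 µg/L

Mass balance: C = (5600·0.07700 + 308.0·842.0) / 5908 = 259800/5908 = 43.97 µg/L; combined flow 5908 ML/d.
6.9%/h lost → k = −ln(1 − 0.069) = 0.07150 h⁻¹.
First-order decay: C = 43.97·exp(−k·t) = 43.97·0.2445 = 10.75 µg/L.
At the second outfall, C = (5908·10.75 + 930.0·946.0) / (5908 + 930.0) = 137.9 µg/L.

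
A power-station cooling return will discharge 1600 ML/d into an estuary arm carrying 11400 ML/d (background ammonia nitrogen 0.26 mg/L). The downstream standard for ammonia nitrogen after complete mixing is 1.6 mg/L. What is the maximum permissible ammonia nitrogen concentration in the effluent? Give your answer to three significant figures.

At the limit, (Qr·Cr + Qe·Cₑ)/(Qr + Qe) = 1.6:
Cₑ = (13000·1.6 − 11400·0.2600) / 1600 = 11.15 mg/L.

11.1 mg/L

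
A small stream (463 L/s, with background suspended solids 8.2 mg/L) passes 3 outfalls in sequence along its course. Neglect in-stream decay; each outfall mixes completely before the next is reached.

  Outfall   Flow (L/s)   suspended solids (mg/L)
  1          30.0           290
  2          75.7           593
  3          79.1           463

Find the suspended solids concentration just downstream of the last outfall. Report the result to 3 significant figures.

145 mg/L

Below outfall 1: Q → 493.0 L/s, C = (463.0·8.200 + 30.00·290.0)/493.0 = 25.35 mg/L.
Below outfall 2: Q → 568.7 L/s, C = (493.0·25.35 + 75.70·593.0)/568.7 = 100.9 mg/L.
Below outfall 3: Q → 647.8 L/s, C = (568.7·100.9 + 79.10·463.0)/647.8 = 145.1 mg/L.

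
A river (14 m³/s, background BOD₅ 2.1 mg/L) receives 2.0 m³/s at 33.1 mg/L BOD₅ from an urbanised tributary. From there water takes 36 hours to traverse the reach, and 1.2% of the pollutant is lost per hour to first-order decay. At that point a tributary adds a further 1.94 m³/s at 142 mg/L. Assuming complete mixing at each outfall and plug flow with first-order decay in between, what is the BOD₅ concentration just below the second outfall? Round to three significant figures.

Conservation of mass: C = (14.00·2.100 + 2.000·33.10) / 16.00 = 95.60/16.00 = 5.975 mg/L; combined flow 16.00 m³/s.
1.2%/h lost → k = −ln(1 − 0.012) = 0.01207 h⁻¹.
After decay, C = 5.975 × e^(−kt) = 5.975 × 0.6475 = 3.869 mg/L.
At the second outfall, C = (16.00·3.869 + 1.940·142.0) / (16.00 + 1.940) = 18.81 mg/L.

18.8 mg/L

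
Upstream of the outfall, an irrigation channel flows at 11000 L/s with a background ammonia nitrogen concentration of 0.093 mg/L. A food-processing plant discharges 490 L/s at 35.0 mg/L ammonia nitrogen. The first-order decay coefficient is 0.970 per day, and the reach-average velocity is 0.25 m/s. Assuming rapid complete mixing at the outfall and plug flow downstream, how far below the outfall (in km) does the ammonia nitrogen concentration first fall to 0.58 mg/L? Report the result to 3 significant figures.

22.3 km

Mass balance: C = (11000·0.09300 + 490.0·35.00) / 11490 = 18170/11490 = 1.582 mg/L.
Set 1.582·exp(−k·t) = 0.58 → t = ln(1.582/0.58)/k = 89360 s = 24.82 h.
Distance = v·t = 0.25·89360 = 22340 m = 22.34 km.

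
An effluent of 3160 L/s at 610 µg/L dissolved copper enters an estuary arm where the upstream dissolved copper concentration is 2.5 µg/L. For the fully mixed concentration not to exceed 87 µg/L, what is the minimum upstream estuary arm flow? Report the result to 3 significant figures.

Set C_mix = 87: (Q·2.500 + 3160·610.0) / (Q + 3160) = 87
→ Q = 3160·(610.0 − 87)/(87 − 2.500) = 19560 L/s.

19600 L/s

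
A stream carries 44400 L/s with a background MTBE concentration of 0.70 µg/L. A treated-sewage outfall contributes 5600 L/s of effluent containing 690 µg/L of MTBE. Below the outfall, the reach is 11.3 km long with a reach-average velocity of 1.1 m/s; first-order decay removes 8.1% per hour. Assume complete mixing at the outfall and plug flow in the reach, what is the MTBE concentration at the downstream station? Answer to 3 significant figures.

Conservation of mass: C = (44400·0.7000 + 5600·690.0) / 50000 = 3895000/50000 = 77.90 µg/L.
Travel time t = 11.3·1000 / 1.1 = 10270 s = 2.854 h.
8.1%/h lost → k = −ln(1 − 0.081) = 0.08447 h⁻¹.
Decay over the reach: 77.90·exp(−kt) = 77.90·0.7858 = 61.22 µg/L.

61.2 µg/L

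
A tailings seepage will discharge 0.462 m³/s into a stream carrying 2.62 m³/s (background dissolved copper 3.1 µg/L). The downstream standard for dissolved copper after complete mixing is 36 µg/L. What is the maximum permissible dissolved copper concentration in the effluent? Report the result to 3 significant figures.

At the limit, (Qr·Cr + Qe·Cₑ)/(Qr + Qe) = 36:
Cₑ = (3.082·36 − 2.620·3.100) / 0.4620 = 222.6 µg/L.

223 µg/L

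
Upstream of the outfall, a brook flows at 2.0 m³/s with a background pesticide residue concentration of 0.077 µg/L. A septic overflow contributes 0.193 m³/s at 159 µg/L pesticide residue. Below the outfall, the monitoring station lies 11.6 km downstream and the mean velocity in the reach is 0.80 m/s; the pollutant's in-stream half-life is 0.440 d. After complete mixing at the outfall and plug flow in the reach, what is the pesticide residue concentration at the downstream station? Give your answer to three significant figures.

Mass balance: C = (2.000·0.07700 + 0.1930·159.0) / 2.193 = 30.84/2.193 = 14.06 µg/L.
Travel time t = 11.6·1000 / 0.80 = 14500 s = 4.028 h.
Half-life 0.440 d → k = ln 2 / 0.440 = 1.575 d⁻¹.
Applying C = C₀e^(−kt): 14.06 × 0.7677 = 10.80 µg/L.

10.8 µg/L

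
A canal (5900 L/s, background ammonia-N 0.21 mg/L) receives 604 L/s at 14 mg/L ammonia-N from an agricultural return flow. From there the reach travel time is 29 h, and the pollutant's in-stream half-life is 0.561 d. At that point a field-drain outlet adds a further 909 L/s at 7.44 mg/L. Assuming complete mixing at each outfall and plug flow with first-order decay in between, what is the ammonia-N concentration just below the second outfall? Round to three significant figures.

After mixing, C = (5900·0.2100 + 604.0·14.00) / 6504 = 9695/6504 = 1.491 mg/L; combined flow 6504 L/s.
Half-life 0.561 d → k = ln 2 / 0.561 = 1.236 d⁻¹.
After decay, C = 1.491 × e^(−kt) = 1.491 × 0.2247 = 0.3350 mg/L.
At the second outfall, C = (6504·0.3350 + 909.0·7.440) / (6504 + 909.0) = 1.206 mg/L.

1.21 mg/L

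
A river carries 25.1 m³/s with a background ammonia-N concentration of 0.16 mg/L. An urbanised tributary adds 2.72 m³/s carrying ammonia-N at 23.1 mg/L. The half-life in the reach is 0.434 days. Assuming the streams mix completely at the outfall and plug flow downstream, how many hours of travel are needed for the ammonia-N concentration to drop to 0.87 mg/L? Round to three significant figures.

15.3 h

After mixing, C = (25.10·0.1600 + 2.720·23.10) / 27.82 = 66.85/27.82 = 2.403 mg/L.
Half-life 0.434 d → k = ln 2 / 0.434 = 1.597 d⁻¹.
2.403·exp(−k·t) = 0.87 → t = ln(2.403/0.87)/k = 54960 s = 15.27 h.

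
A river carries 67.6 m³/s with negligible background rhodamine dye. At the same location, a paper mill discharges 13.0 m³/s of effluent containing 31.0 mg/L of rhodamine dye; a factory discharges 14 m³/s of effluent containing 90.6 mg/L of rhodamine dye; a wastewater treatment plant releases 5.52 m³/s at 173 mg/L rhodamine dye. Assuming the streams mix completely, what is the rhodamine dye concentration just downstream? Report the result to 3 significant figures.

26.2 mg/L

Mass balance: C = (67.60·0 + 13.00·31.00 + 14.00·90.60 + 5.520·173.0) / 100.1 = 2626/100.1 = 26.23 mg/L.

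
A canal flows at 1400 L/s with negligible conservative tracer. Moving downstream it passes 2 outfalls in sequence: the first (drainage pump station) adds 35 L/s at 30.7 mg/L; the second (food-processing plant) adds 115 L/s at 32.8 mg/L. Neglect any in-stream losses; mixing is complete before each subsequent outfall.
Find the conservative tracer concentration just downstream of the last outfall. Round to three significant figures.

Below outfall 1: Q → 1435 L/s, C = (1400·0 + 35.00·30.70)/1435 = 0.7488 mg/L.
Below outfall 2: Q → 1550 L/s, C = (1435·0.7488 + 115.0·32.80)/1550 = 3.127 mg/L.

3.13 mg/L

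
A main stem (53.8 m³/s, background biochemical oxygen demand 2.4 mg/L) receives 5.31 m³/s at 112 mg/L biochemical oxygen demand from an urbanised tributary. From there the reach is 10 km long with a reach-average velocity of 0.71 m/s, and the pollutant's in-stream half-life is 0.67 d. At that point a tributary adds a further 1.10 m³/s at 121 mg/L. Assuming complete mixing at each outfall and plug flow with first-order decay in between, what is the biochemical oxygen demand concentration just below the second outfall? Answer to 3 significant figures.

12.4 mg/L

Conservation of mass: C = (53.80·2.400 + 5.310·112.0) / 59.11 = 723.8/59.11 = 12.25 mg/L; combined flow 59.11 m³/s.
Travel time t = 10·1000 / 0.71 = 14080 s = 3.912 h.
Half-life 0.67 d → k = ln 2 / 0.67 = 1.035 d⁻¹.
First-order decay: C = 12.25·exp(−k·t) = 12.25·0.8448 = 10.35 mg/L.
At the second outfall, C = (59.11·10.35 + 1.100·121.0) / (59.11 + 1.100) = 12.37 mg/L.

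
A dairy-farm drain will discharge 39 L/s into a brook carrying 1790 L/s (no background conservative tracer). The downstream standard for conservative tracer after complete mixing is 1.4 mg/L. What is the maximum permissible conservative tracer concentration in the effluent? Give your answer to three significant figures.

65.7 mg/L

At the limit, (Qr·Cr + Qe·Cₑ)/(Qr + Qe) = 1.4:
Cₑ = (1829·1.4 − 1790·0) / 39.00 = 65.66 mg/L.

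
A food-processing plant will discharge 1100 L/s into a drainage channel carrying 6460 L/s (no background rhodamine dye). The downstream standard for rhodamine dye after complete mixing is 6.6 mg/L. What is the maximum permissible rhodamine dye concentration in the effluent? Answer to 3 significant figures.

At the limit, (Qr·Cr + Qe·Cₑ)/(Qr + Qe) = 6.6:
Cₑ = (7560·6.6 − 6460·0) / 1100 = 45.36 mg/L.

45.4 mg/L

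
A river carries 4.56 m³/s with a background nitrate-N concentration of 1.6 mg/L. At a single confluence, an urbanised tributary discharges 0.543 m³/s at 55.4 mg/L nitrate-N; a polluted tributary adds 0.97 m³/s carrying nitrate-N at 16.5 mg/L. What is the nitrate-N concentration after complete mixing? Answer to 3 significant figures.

Flow-weighted average: C = (4.560·1.600 + 0.5430·55.40 + 0.9700·16.50) / 6.073 = 53.38/6.073 = 8.790 mg/L.

8.79 mg/L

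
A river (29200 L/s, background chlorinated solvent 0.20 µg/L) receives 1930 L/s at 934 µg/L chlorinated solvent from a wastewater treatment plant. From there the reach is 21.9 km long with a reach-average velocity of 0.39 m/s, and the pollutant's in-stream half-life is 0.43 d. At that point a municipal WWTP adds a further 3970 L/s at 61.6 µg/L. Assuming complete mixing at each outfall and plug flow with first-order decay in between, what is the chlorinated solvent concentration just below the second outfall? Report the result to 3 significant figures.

25.0 µg/L

After mixing, C = (29200·0.2000 + 1930·934.0) / 31130 = 1808000/31130 = 58.09 µg/L; combined flow 31130 L/s.
Travel time t = 21.9·1000 / 0.39 = 56150 s = 15.60 h.
Half-life 0.43 d → k = ln 2 / 0.43 = 1.612 d⁻¹.
Applying C = C₀e^(−kt): 58.09 × 0.3508 = 20.38 µg/L.
At the second outfall, C = (31130·20.38 + 3970·61.60) / (31130 + 3970) = 25.04 µg/L.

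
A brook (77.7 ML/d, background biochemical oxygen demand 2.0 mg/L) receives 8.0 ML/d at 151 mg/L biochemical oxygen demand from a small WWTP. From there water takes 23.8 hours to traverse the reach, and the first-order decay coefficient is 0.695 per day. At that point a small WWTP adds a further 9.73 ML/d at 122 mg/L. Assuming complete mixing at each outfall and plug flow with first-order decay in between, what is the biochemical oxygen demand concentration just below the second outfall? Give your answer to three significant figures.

Flow-weighted average: C = (77.70·2.000 + 8.000·151.0) / 85.70 = 1363/85.70 = 15.91 mg/L; combined flow 85.70 ML/d.
After decay, C = 15.91 × e^(−kt) = 15.91 × 0.5020 = 7.986 mg/L.
At the second outfall, C = (85.70·7.986 + 9.730·122.0) / (85.70 + 9.730) = 19.61 mg/L.

19.6 mg/L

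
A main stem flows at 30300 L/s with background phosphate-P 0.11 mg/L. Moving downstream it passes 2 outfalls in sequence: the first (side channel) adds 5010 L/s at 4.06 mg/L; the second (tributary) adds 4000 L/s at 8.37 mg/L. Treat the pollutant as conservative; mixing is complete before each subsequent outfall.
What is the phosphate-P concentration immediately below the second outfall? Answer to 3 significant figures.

1.45 mg/L

After outfall 1: Q = 30300 + 5010 = 35310 L/s; C = (30300·0.1100 + 5010·4.060)/35310 = 0.6705 mg/L.
After outfall 2: Q = 35310 + 4000 = 39310 L/s; C = (35310·0.6705 + 4000·8.370)/39310 = 1.454 mg/L.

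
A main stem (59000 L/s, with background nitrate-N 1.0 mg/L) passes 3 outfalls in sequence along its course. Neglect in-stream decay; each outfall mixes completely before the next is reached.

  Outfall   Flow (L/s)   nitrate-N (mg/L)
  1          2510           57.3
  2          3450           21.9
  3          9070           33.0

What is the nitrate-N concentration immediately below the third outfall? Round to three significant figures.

Outfall 1: combined Q = 61510 L/s; C = (59000·1.000 + 2510·57.30)/61510 = 3.297 mg/L.
Outfall 2: combined Q = 64960 L/s; C = (61510·3.297 + 3450·21.90)/64960 = 4.285 mg/L.
Outfall 3: combined Q = 74030 L/s; C = (64960·4.285 + 9070·33.00)/74030 = 7.803 mg/L.

7.80 mg/L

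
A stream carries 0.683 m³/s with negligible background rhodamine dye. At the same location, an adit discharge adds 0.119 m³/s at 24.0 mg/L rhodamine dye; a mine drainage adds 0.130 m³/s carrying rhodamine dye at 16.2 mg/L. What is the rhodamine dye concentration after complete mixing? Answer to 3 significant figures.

5.32 mg/L

Mass balance: C = (0.6830·0 + 0.1190·24.00 + 0.1300·16.20) / 0.9320 = 4.962/0.9320 = 5.324 mg/L.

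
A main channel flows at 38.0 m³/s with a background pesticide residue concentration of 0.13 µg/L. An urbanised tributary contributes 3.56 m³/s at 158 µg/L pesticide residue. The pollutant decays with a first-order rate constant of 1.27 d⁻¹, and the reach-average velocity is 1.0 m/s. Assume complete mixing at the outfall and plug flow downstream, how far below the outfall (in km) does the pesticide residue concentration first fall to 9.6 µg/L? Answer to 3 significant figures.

Flow-weighted average: C = (38.00·0.1300 + 3.560·158.0) / 41.56 = 567.4/41.56 = 13.65 µg/L.
Set 13.65·exp(−k·t) = 9.6 → t = ln(13.65/9.6)/k = 23960 s = 6.656 h.
Distance = v·t = 1.0·23960 = 23960 m = 23.96 km.

24.0 km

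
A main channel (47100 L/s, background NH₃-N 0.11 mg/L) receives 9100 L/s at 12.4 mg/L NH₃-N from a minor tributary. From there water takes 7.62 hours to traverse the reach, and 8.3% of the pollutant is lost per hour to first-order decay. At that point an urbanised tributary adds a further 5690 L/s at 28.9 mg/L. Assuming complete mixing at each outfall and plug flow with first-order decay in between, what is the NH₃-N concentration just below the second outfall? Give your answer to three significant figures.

Conservation of mass: C = (47100·0.1100 + 9100·12.40) / 56200 = 118000/56200 = 2.100 mg/L; combined flow 56200 L/s.
8.3%/h lost → k = −ln(1 − 0.083) = 0.08665 h⁻¹.
After decay, C = 2.100 × e^(−kt) = 2.100 × 0.5167 = 1.085 mg/L.
Second outfall: C = (56200·1.085 + 5690·28.90)/61890 = 3.642 mg/L.

3.64 mg/L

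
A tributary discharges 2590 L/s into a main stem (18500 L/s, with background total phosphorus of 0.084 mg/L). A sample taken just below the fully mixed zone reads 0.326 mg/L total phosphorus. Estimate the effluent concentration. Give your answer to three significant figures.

2.05 mg/L

Mass balance: 18500·0.08400 + 2590·Cₑ = 21090·0.3260
→ Cₑ = (21090·0.3260 − 18500·0.08400) / 2590 = 2.055 mg/L.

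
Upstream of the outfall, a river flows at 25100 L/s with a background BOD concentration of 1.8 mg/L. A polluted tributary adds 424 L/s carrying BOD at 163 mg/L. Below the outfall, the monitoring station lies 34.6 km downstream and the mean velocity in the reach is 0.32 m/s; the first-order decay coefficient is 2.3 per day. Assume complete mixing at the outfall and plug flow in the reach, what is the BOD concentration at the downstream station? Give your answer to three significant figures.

Mixed concentration C = ΣQC/ΣQ = (25100·1.800 + 424.0·163.0) / 25520 = 114300/25520 = 4.478 mg/L.
Travel time t = 34.6·1000 / 0.32 = 108100 s = 30.03 h.
First-order decay: C = 4.478·exp(−k·t) = 4.478·0.05623 = 0.2518 mg/L.

0.252 mg/L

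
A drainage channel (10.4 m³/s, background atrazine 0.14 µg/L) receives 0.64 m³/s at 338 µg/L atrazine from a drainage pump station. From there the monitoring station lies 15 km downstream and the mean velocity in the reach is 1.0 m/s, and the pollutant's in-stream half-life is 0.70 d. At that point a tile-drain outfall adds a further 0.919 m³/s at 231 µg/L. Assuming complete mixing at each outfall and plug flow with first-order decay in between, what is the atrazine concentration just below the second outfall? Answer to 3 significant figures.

33.1 µg/L

Mass balance: C = (10.40·0.1400 + 0.6400·338.0) / 11.04 = 217.8/11.04 = 19.73 µg/L; combined flow 11.04 m³/s.
Travel time t = 15·1000 / 1.0 = 15000 s = 4.167 h.
Half-life 0.70 d → k = ln 2 / 0.70 = 0.9902 d⁻¹.
Applying C = C₀e^(−kt): 19.73 × 0.8421 = 16.61 µg/L.
At the second outfall, C = (11.04·16.61 + 0.9190·231.0) / (11.04 + 0.9190) = 33.09 µg/L.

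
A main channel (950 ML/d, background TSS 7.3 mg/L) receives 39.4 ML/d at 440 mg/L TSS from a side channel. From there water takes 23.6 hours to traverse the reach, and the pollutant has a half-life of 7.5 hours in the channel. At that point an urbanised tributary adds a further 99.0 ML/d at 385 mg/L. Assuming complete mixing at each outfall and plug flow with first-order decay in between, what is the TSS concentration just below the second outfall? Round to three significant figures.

Mixed concentration C = ΣQC/ΣQ = (950.0·7.300 + 39.40·440.0) / 989.4 = 24270/989.4 = 24.53 mg/L; combined flow 989.4 ML/d.
Half-life 7.5 h → k = ln 2 / 7.5 = 0.09242 h⁻¹ = 2.218 d⁻¹.
Decay over the reach: 24.53·exp(−kt) = 24.53·0.1129 = 2.770 mg/L.
At the second outfall, C = (989.4·2.770 + 99.00·385.0) / (989.4 + 99.00) = 37.54 mg/L.

37.5 mg/L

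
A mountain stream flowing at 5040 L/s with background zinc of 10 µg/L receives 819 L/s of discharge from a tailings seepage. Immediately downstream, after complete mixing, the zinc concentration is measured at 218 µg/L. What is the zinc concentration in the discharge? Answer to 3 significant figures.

Mass balance: 5040·10.00 + 819.0·Cₑ = 5859·218.0
→ Cₑ = (5859·218.0 − 5040·10.00) / 819.0 = 1498 µg/L.

1500 µg/L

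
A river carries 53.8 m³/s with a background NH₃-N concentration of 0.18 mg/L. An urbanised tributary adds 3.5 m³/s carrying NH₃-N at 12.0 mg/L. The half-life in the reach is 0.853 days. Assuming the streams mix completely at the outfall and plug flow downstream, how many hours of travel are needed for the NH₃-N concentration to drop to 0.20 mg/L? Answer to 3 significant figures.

44.5 h

Mixed concentration C = ΣQC/ΣQ = (53.80·0.1800 + 3.500·12.00) / 57.30 = 51.68/57.30 = 0.9020 mg/L.
Half-life 0.853 d → k = ln 2 / 0.853 = 0.8126 d⁻¹.
0.9020·exp(−k·t) = 0.20 → t = ln(0.9020/0.20)/k = 160200 s = 44.49 h.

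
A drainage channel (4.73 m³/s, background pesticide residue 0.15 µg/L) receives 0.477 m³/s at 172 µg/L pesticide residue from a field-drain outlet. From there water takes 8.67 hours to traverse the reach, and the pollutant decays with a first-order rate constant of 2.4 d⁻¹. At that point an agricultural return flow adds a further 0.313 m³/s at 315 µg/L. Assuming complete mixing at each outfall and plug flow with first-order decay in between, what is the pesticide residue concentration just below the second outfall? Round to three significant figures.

24.2 µg/L

After mixing, C = (4.730·0.1500 + 0.4770·172.0) / 5.207 = 82.75/5.207 = 15.89 µg/L; combined flow 5.207 m³/s.
Applying C = C₀e^(−kt): 15.89 × 0.4202 = 6.678 µg/L.
At the second outfall, C = (5.207·6.678 + 0.3130·315.0) / (5.207 + 0.3130) = 24.16 µg/L.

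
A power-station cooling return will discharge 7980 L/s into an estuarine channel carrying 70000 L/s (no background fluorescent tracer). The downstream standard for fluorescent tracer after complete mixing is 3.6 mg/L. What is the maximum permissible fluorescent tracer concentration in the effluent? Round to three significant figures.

35.2 mg/L

At the limit, (Qr·Cr + Qe·Cₑ)/(Qr + Qe) = 3.6:
Cₑ = (77980·3.6 − 70000·0) / 7980 = 35.18 mg/L.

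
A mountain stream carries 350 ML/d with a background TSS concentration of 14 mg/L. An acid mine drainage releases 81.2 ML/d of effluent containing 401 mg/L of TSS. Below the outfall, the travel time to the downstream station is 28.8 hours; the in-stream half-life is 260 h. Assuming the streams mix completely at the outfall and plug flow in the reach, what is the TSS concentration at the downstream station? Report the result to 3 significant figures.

80.5 mg/L

Flow-weighted average: C = (350.0·14.00 + 81.20·401.0) / 431.2 = 37460/431.2 = 86.88 mg/L.
Half-life 260 h → k = ln 2 / 260 = 0.002666 h⁻¹ = 0.06398 d⁻¹.
Applying C = C₀e^(−kt): 86.88 × 0.9261 = 80.46 mg/L.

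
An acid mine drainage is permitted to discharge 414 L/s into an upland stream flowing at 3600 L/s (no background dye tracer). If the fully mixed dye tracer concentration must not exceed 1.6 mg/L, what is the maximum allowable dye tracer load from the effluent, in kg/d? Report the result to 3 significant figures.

555 kg/d

Mass balance at the limit: 3600·0 + 414.0·Cₑ = 4014·1.6 → Cₑ = 15.51 mg/L.
414.0 L/s = 0.4140 m³/s. Load = 0.4140 m³/s × 15.51 g/m³ × 86 400 s/d = 554.9 kg/d.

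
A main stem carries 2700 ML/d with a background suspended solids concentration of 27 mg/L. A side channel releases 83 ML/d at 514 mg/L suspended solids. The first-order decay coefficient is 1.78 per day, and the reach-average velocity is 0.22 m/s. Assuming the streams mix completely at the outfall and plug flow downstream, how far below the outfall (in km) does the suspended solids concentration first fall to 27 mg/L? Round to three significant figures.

4.60 km

Flow-weighted average: C = (2700·27.00 + 83.00·514.0) / 2783 = 115600/2783 = 41.52 mg/L.
Set 41.52·exp(−k·t) = 27 → t = ln(41.52/27)/k = 20890 s = 5.804 h.
Distance = v·t = 0.22·20890 = 4597 m = 4.597 km.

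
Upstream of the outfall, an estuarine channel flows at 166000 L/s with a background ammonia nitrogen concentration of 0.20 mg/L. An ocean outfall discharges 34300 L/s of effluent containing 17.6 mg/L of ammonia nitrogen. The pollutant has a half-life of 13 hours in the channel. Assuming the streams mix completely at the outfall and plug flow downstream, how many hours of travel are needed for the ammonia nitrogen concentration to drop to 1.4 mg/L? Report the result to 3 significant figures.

15.4 h

Flow-weighted average: C = (166000·0.2000 + 34300·17.60) / 200300 = 636900/200300 = 3.180 mg/L.
Half-life 13 h → k = ln 2 / 13 = 0.05332 h⁻¹ = 1.280 d⁻¹.
3.180·exp(−k·t) = 1.4 → t = ln(3.180/1.4)/k = 55380 s = 15.38 h.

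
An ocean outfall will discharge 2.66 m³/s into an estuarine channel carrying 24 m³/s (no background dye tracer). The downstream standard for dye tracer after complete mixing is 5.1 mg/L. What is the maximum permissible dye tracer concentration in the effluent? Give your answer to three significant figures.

51.1 mg/L

At the limit, (Qr·Cr + Qe·Cₑ)/(Qr + Qe) = 5.1:
Cₑ = (26.66·5.1 − 24.00·0) / 2.660 = 51.12 mg/L.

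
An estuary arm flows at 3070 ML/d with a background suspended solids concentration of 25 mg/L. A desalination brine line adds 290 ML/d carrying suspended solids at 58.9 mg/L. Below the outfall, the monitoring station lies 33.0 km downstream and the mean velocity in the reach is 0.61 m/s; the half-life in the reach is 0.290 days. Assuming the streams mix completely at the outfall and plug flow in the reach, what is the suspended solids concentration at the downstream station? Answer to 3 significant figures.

Mass balance: C = (3070·25.00 + 290.0·58.90) / 3360 = 93830/3360 = 27.93 mg/L.
Travel time t = 33.0·1000 / 0.61 = 54100 s = 15.03 h.
Half-life 0.290 d → k = ln 2 / 0.290 = 2.390 d⁻¹.
Applying C = C₀e^(−kt): 27.93 × 0.2239 = 6.253 mg/L.

6.25 mg/L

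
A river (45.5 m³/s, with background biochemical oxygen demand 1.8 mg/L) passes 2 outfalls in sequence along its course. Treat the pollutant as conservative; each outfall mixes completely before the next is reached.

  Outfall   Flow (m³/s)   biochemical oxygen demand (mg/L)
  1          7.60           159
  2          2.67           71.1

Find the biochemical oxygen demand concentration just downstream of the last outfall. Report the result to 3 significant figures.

26.5 mg/L

Below outfall 1: Q → 53.10 m³/s, C = (45.50·1.800 + 7.600·159.0)/53.10 = 24.30 mg/L.
Below outfall 2: Q → 55.77 m³/s, C = (53.10·24.30 + 2.670·71.10)/55.77 = 26.54 mg/L.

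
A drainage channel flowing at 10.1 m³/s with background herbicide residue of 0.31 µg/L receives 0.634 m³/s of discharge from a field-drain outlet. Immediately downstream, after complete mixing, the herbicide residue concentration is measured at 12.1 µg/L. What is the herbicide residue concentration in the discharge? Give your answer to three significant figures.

Mass balance: 10.10·0.3100 + 0.6340·Cₑ = 10.73·12.10
→ Cₑ = (10.73·12.10 − 10.10·0.3100) / 0.6340 = 199.9 µg/L.

200 µg/L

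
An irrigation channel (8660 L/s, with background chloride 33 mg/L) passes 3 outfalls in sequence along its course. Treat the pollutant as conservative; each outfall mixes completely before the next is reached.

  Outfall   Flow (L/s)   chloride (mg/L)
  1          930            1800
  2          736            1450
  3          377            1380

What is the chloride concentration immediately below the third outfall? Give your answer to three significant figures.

Below outfall 1: Q → 9590 L/s, C = (8660·33.00 + 930.0·1800)/9590 = 204.4 mg/L.
Below outfall 2: Q → 10330 L/s, C = (9590·204.4 + 736.0·1450)/10330 = 293.1 mg/L.
Below outfall 3: Q → 10700 L/s, C = (10330·293.1 + 377.0·1380)/10700 = 331.4 mg/L.

331 mg/L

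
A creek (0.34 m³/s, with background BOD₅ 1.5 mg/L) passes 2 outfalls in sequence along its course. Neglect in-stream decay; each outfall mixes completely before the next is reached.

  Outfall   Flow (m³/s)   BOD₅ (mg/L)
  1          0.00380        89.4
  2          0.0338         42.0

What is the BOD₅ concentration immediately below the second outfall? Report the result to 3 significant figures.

6.01 mg/L

After outfall 1: Q = 0.3400 + 0.003800 = 0.3438 m³/s; C = (0.3400·1.500 + 0.003800·89.40)/0.3438 = 2.472 mg/L.
After outfall 2: Q = 0.3438 + 0.03380 = 0.3776 m³/s; C = (0.3438·2.472 + 0.03380·42.00)/0.3776 = 6.010 mg/L.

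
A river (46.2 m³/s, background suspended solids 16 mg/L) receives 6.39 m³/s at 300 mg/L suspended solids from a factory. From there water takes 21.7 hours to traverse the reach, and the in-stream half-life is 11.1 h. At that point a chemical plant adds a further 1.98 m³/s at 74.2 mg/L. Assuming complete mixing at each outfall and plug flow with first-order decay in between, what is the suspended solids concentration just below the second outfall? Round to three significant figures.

Mixed concentration C = ΣQC/ΣQ = (46.20·16.00 + 6.390·300.0) / 52.59 = 2656/52.59 = 50.51 mg/L; combined flow 52.59 m³/s.
Half-life 11.1 h → k = ln 2 / 11.1 = 0.06245 h⁻¹ = 1.499 d⁻¹.
Applying C = C₀e^(−kt): 50.51 × 0.2579 = 13.03 mg/L.
At the second outfall, C = (52.59·13.03 + 1.980·74.20) / (52.59 + 1.980) = 15.25 mg/L.

15.2 mg/L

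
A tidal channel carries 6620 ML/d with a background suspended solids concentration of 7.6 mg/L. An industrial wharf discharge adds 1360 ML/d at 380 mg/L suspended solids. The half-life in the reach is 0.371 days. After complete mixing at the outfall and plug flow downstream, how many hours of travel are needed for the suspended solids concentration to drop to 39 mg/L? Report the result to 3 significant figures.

7.71 h

Mass balance: C = (6620·7.600 + 1360·380.0) / 7980 = 567100/7980 = 71.07 mg/L.
Half-life 0.371 d → k = ln 2 / 0.371 = 1.868 d⁻¹.
71.07·exp(−k·t) = 39 → t = ln(71.07/39)/k = 27750 s = 7.708 h.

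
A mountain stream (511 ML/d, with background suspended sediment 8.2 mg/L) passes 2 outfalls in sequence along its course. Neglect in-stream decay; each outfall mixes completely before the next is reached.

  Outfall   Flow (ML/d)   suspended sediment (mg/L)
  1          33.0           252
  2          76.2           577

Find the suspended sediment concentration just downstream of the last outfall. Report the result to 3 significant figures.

After outfall 1: Q = 511.0 + 33.00 = 544.0 ML/d; C = (511.0·8.200 + 33.00·252.0)/544.0 = 22.99 mg/L.
After outfall 2: Q = 544.0 + 76.20 = 620.2 ML/d; C = (544.0·22.99 + 76.20·577.0)/620.2 = 91.06 mg/L.

91.1 mg/L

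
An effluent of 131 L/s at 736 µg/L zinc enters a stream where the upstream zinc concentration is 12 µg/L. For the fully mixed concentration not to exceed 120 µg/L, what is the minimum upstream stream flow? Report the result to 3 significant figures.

Set C_mix = 120: (Q·12.00 + 131.0·736.0) / (Q + 131.0) = 120
→ Q = 131.0·(736.0 − 120)/(120 − 12.00) = 747.2 L/s.

747 L/s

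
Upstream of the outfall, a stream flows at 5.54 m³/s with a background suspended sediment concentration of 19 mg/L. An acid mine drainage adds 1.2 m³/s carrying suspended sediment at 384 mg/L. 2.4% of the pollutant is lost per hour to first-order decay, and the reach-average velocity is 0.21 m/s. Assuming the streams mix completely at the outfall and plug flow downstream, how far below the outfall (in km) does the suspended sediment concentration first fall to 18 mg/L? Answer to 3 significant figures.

Conservation of mass: C = (5.540·19.00 + 1.200·384.0) / 6.740 = 566.1/6.740 = 83.99 mg/L.
2.4%/h lost → k = −ln(1 − 0.024) = 0.02429 h⁻¹.
Set 83.99·exp(−k·t) = 18 → t = ln(83.99/18)/k = 228300 s = 63.40 h.
Distance = v·t = 0.21·228300 = 47930 m = 47.93 km.

47.9 km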